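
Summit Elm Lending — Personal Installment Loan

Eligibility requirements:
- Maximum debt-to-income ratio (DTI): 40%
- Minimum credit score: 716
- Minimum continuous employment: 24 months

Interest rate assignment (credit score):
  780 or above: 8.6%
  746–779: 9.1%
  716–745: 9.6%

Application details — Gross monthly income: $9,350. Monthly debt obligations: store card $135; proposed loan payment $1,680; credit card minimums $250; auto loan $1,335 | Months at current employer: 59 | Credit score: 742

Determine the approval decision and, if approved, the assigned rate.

Credit score 742 ≥ 716 (meets minimum)
Total monthly debts = (135 + 1,680 + 250 + 1,335) = 3,400. DTI = 3,400/9,350 = 36.4% ≤ 40%
Employment 59 ≥ 24 months
All requirements met. Score 742 falls in the 716–745 tier → 9.6%.

Approved at 9.6%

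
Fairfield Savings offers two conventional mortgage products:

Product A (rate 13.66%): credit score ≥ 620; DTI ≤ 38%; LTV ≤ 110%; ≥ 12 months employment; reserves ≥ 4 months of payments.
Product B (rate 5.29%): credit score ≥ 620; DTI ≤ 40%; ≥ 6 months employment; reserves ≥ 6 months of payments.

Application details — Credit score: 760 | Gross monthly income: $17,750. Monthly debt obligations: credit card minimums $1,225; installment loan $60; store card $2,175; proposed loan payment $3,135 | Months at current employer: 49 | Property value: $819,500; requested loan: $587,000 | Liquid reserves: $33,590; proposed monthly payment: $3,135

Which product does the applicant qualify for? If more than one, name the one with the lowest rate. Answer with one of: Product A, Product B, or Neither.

Total debts = (1,225 + 60 + 2,175 + 3,135) = 6,595; DTI = 6,595/17,750 = 37.2%.
LTV = 587,000/819,500 = 71.6%.
Reserves = 33,590/3,135 = 10.7 months.
Product A: score 760 ≥ 620; DTI 37.2% ≤ 38%; LTV 71.6% ≤ 110%; employment 49 ≥ 12 mo; reserves 10.7 ≥ 4 mo → qualifies.
Product B: score 760 ≥ 620; DTI 37.2% ≤ 40%; employment 49 ≥ 6 mo; reserves 10.7 ≥ 6 mo → qualifies.
Qualifying: Product A, Product B. Lowest rate is 5.29% → Product B.

Product B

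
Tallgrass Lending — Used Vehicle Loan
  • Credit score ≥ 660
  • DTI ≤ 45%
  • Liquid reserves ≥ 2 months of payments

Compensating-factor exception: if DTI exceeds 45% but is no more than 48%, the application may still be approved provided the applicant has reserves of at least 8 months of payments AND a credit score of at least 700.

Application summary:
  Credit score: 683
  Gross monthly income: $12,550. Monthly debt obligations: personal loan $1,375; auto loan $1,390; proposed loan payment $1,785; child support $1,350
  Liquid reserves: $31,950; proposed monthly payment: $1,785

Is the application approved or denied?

Denied

Credit score 683 ≥ 660 (meets base)
Total debts = (1,375 + 1,390 + 1,785 + 1,350) = 5,900. DTI = 5,900/12,550 = 47% > 45% — standard DTI limit exceeded.
Reserves = 31,950/1,785 = 17.9 months ≥ 2
47% falls in the override range (45%–48%), so the compensating-factor test applies.
Reserves 17.9 ≥ 8 months; credit score 683 < 700.
Override conditions not both satisfied; exception does not apply.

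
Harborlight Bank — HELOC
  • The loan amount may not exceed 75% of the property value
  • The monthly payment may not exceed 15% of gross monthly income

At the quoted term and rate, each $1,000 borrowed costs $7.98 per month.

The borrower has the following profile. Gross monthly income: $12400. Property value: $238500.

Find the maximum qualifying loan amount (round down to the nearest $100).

$178,800

Payment cap: 15% × $12,400 = $1,860/month.
At $7.98 per $1,000, that supports 1,860/7.98 × 1,000 ≈ $233,082 → $233,000.
LTV cap: 75% × $238,500 = $178,875 → $178,800.
Binding constraint: loan-to-value.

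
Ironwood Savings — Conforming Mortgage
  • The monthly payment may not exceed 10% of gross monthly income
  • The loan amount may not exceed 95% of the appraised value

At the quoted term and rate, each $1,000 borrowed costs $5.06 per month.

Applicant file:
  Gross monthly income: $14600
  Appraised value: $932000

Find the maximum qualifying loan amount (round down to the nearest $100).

$288,500

Payment cap: 10% × $14,600 = $1,460/month.
At $5.06 per $1,000, that supports 1,460/5.06 × 1,000 ≈ $288,537 → $288,500.
LTV cap: 95% × $932,000 = $885,400 → $885,400.
Binding constraint: payment-to-income.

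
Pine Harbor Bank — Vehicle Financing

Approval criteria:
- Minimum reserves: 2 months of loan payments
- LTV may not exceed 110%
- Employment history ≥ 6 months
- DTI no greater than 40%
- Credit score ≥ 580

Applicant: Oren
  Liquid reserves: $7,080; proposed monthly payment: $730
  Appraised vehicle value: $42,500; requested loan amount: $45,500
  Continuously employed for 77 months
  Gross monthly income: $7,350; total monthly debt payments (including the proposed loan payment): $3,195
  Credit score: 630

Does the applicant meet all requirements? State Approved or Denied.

Reserves: 7,080 ÷ 730 = 9.7 months (meets 2-month minimum)
LTV: 45,500 ÷ 42,500 = 107.1%, within 110% cap
Employment 77 ≥ 6 months
DTI = 3,195/7,350 = 43.5% > 40%
Credit score 630 ≥ 580 (meets)
Fails on DTI.

Denied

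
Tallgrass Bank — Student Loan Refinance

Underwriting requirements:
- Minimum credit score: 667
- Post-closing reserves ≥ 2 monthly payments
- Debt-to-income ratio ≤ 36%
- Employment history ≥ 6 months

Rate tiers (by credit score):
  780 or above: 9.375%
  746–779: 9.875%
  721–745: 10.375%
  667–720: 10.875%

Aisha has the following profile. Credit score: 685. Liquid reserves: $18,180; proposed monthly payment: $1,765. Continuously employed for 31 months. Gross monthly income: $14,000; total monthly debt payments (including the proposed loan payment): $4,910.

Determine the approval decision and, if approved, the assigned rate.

Credit score 685 ≥ 667 (meets minimum)
Liquid reserves cover 18,180/1,765 = 10.3 months — ≥ 2 required
Employment 31 ≥ 6 months
DTI = 4,910/14,000 = 35.1% ≤ 36%
All requirements met. Score 685 falls in the 667–720 tier → 10.875%.

Approved at 10.875%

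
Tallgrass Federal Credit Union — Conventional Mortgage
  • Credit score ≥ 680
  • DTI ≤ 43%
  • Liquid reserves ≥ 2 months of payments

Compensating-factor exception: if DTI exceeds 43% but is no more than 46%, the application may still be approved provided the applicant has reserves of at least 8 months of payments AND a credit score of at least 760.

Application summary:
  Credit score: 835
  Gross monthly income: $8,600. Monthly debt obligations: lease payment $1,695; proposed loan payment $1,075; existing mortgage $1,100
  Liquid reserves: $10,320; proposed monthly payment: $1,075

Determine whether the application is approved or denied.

Credit score 835 ≥ 680 (meets base)
Total debts = (1,695 + 1,075 + 1,100) = 3,870. DTI: 3,870 ÷ 8,600 = 45%, over the 43% base limit.
Reserves = 10,320/1,075 = 9.6 months ≥ 2
DTI 45% is within the 43%–46% exception band; checking compensating factors.
Reserves 9.6 ≥ 8 months; credit score 835 ≥ 760.
Both override conditions satisfied; DTI exception granted.

Approved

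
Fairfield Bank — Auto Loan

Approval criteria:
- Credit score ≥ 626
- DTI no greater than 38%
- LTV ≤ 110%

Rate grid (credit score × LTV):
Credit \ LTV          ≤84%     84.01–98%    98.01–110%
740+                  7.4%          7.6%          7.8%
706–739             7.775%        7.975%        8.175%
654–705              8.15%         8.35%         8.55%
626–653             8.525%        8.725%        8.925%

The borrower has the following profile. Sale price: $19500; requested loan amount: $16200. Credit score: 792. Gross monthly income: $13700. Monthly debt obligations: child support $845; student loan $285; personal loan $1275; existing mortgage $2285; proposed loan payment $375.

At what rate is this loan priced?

Credit score 792 ≥ 626; Total monthly debts = (845 + 285 + 1,275 + 2,285 + 375) = 5,065. Debt-to-income = 5,065/13,700 = 37% — meets 38% limit
LTV: 16,200 ÷ 19,500 = 83.1%, within 110% cap
Row: 792 falls in 740+. Column: 83.1% falls in ≤84%. Rate = 7.4%.

7.4%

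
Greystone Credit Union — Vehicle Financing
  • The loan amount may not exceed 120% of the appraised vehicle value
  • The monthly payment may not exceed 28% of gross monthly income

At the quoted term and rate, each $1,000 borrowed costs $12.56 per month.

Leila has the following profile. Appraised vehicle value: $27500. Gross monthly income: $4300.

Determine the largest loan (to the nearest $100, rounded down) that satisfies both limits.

Payment cap: 28% × $4,300 = $1,204/month.
At $12.56 per $1,000, that supports 1,204/12.56 × 1,000 ≈ $95,859 → $95,800.
LTV cap: 120% × $27,500 = $33,000 → $33,000.
Binding constraint: loan-to-value.

$33,000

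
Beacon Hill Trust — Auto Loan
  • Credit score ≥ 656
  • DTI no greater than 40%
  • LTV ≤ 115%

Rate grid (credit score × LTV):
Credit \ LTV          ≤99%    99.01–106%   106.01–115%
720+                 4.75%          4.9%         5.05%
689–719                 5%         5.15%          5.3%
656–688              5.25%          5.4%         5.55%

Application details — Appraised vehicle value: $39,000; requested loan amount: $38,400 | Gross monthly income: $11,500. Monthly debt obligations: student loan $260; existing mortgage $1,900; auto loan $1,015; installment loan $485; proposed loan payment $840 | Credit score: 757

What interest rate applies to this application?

4.75%

Credit score 757 ≥ 656; Total monthly debts = (260 + 1,900 + 1,015 + 485 + 840) = 4,500. Debt-to-income = 4,500/11,500 = 39.1% — meets 40% limit
Loan-to-value = 38,400/39,000 = 98.5% — pass (115% max)
Score 757 is in the 720+ band; LTV 98.5% is in the ≤99% band → 4.75%.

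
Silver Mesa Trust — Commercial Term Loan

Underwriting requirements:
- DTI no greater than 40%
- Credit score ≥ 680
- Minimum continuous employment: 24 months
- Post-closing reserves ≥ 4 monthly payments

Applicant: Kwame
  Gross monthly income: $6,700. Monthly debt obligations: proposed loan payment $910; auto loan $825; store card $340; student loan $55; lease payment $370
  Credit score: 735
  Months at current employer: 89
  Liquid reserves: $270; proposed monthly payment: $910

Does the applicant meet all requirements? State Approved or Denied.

Denied

Total monthly debts = (910 + 825 + 340 + 55 + 370) = 2,500. Debt-to-income = 2,500/6,700 = 37.3% — meets 40% limit
Credit score 735 ≥ 680 (meets)
Employment 89 ≥ 24 months
Liquid reserves cover 270/910 = 0.3 months — < 4 required
Fails on reserves.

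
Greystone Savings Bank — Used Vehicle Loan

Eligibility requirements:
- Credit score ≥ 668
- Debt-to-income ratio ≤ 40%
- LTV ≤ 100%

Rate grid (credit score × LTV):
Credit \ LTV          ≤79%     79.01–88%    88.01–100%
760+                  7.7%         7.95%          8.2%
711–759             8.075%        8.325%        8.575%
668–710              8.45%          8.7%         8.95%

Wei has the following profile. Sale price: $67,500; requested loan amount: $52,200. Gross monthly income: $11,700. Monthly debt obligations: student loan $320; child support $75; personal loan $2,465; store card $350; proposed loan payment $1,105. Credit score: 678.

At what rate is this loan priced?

8.45%

Credit score 678 ≥ 668; Total monthly debts = (320 + 75 + 2,465 + 350 + 1,105) = 4,315. DTI: 4,315 ÷ 11,700 = 36.9%, within the 40% cap
Loan-to-value = 52,200/67,500 = 77.3% — pass (100% max)
Row: 678 falls in 668–710. Column: 77.3% falls in ≤79%. Rate = 8.45%.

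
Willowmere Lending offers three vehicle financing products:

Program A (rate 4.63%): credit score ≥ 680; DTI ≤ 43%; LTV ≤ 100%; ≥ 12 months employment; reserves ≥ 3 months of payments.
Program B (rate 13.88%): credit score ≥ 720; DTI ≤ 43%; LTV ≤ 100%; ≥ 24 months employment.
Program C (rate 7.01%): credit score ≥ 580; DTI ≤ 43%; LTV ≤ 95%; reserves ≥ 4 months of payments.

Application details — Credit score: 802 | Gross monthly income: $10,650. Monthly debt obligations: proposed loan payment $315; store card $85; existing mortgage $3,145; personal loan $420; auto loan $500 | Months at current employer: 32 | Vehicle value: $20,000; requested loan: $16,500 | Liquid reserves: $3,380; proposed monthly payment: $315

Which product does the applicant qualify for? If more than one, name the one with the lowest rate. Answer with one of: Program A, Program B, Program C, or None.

Total debts = (315 + 85 + 3,145 + 420 + 500) = 4,465; DTI = 4,465/10,650 = 41.9%.
LTV = 16,500/20,000 = 82.5%.
Reserves = 3,380/315 = 10.7 months.
Program A: score 802 ≥ 680; DTI 41.9% ≤ 43%; LTV 82.5% ≤ 100%; employment 32 ≥ 12 mo; reserves 10.7 ≥ 3 mo → qualifies.
Program B: score 802 ≥ 720; DTI 41.9% ≤ 43%; LTV 82.5% ≤ 100%; employment 32 ≥ 24 mo → qualifies.
Program C: score 802 ≥ 580; DTI 41.9% ≤ 43%; LTV 82.5% ≤ 95%; reserves 10.7 ≥ 4 mo → qualifies.
Qualifying: Program A, Program B, Program C. Lowest rate is 4.63% → Program A.

Program A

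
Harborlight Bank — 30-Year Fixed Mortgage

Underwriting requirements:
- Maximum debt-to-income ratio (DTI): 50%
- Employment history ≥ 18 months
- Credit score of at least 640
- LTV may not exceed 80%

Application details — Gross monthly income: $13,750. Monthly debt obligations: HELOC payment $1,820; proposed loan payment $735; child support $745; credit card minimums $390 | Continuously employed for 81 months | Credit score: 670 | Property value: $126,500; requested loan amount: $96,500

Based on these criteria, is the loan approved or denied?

Total monthly debts = (1,820 + 735 + 745 + 390) = 3,690. Debt-to-income = 3,690/13,750 = 26.8% — meets 50% limit
Employment 81 ≥ 18 months
Credit score 670 ≥ 640 (meets)
LTV = 96,500/126,500 = 76.3% ≤ 80%
All criteria satisfied.

Approved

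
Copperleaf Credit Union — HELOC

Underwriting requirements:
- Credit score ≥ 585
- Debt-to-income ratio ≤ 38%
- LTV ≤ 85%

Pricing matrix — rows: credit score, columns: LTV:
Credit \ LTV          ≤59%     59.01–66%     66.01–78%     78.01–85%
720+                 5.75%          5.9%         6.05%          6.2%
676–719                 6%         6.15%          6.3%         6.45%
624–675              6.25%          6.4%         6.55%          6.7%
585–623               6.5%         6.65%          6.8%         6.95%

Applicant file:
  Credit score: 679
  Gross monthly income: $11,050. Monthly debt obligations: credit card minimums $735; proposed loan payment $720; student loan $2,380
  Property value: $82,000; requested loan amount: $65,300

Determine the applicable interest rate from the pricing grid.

Credit score 679 ≥ 585; Total monthly debts = (735 + 720 + 2,380) = 3,835. DTI: 3,835 ÷ 11,050 = 34.7%, within the 38% cap
LTV: 65,300 ÷ 82,000 = 79.6%, within 85% cap
Score 679 is in the 676–719 band; LTV 79.6% is in the 78.01–85% band → 6.45%.

6.45%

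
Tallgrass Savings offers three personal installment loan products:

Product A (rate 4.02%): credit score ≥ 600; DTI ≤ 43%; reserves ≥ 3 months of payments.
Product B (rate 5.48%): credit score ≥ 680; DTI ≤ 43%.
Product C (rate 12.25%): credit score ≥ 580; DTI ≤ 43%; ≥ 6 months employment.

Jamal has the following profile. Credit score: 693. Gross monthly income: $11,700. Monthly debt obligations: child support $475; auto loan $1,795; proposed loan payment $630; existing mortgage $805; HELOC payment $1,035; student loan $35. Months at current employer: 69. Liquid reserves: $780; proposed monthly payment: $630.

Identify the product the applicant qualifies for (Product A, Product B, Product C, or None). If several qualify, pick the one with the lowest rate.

Total debts = (475 + 1,795 + 630 + 805 + 1,035 + 35) = 4,775; DTI = 4,775/11,700 = 40.8%.
Reserves = 780/630 = 1.2 months.
Product A: score 693 ≥ 600; DTI 40.8% ≤ 43%; reserves 1.2 < 3 mo → does not qualify.
Product B: score 693 ≥ 680; DTI 40.8% ≤ 43% → qualifies.
Product C: score 693 ≥ 580; DTI 40.8% ≤ 43%; employment 69 ≥ 6 mo → qualifies.
Qualifying: Product B, Product C. Lowest rate is 5.48% → Product B.

Product B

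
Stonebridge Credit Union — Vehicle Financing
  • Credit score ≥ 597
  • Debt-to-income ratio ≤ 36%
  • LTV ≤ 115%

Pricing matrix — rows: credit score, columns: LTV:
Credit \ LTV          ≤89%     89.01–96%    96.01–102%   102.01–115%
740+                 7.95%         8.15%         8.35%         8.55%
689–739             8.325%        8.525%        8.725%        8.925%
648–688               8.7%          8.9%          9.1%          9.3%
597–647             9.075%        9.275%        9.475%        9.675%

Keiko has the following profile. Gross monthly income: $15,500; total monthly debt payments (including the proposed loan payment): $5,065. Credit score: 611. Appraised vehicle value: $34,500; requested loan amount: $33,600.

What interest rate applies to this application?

9.475%

Credit score 611 ≥ 597; DTI = 5,065/15,500 = 32.7% ≤ 36%
Loan-to-value = 33,600/34,500 = 97.4% — pass (115% max)
Row: 611 falls in 597–647. Column: 97.4% falls in 96.01–102%. Rate = 9.475%.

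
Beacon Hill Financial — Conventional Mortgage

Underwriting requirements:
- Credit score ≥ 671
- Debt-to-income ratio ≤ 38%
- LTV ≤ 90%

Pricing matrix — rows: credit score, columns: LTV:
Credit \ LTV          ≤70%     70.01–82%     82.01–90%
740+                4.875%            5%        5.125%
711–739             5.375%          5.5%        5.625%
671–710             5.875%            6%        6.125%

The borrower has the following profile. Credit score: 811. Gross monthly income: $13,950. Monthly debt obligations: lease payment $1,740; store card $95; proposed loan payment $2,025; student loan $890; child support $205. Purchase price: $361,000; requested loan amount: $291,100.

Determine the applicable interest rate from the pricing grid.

5%

Credit score 811 ≥ 671; Total monthly debts = (1,740 + 95 + 2,025 + 890 + 205) = 4,955. DTI = 4,955/13,950 = 35.5% ≤ 38%
LTV = 291,100/361,000 = 80.6% ≤ 90%
Row: 811 falls in 740+. Column: 80.6% falls in 70.01–82%. Rate = 5%.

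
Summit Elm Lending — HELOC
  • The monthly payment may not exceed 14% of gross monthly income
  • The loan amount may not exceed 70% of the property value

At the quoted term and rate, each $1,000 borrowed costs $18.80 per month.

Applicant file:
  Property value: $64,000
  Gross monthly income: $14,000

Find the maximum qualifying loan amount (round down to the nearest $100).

Payment cap: 14% × $14,000 = $1,960/month.
At $18.80 per $1,000, that supports 1,960/18.80 × 1,000 ≈ $104,255 → $104,200.
LTV cap: 70% × $64,000 = $44,800 → $44,800.
Binding constraint: loan-to-value.

$44,800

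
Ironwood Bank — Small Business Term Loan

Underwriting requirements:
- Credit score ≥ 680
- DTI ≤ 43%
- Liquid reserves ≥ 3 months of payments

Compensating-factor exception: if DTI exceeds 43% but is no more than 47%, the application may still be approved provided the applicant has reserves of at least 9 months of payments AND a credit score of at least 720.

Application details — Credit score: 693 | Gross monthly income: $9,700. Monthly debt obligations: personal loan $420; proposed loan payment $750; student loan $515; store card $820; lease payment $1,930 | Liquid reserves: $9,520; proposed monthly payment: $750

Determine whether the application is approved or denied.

Denied

Credit score 693 ≥ 680 (meets base)
Total debts = (420 + 750 + 515 + 820 + 1,930) = 4,435. DTI = 4,435/9,700 = 45.7% > 43% — standard DTI limit exceeded.
Reserves = 9,520/750 = 12.7 months ≥ 3
DTI 45.7% is within the 43%–47% exception band; checking compensating factors.
Reserves 12.7 ≥ 9 months; credit score 693 < 720.
Compensating-factor requirement not fully met.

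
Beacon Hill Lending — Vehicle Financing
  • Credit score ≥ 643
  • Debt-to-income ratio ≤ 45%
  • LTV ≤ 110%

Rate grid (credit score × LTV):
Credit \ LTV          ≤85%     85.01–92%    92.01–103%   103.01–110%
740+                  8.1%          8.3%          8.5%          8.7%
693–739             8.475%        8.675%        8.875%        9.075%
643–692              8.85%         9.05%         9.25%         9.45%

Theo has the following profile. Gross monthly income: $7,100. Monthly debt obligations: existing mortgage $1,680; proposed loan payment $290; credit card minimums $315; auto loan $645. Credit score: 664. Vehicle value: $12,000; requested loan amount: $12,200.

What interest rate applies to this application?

Credit score 664 ≥ 643; Total monthly debts = (1,680 + 290 + 315 + 645) = 2,930. Debt-to-income = 2,930/7,100 = 41.3% — meets 45% limit
LTV = 12,200/12,000 = 101.7% ≤ 110%
Score 664 is in the 643–692 band; LTV 101.7% is in the 92.01–103% band → 9.25%.

9.25%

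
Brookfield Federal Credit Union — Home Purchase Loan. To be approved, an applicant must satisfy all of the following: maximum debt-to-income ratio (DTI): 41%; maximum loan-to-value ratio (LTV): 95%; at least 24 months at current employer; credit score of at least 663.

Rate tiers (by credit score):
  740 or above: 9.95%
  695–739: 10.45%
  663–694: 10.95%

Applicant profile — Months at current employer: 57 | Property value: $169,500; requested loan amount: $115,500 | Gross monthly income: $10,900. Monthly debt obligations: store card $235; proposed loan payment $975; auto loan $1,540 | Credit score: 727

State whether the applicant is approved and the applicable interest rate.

Approved at 10.45%

Credit score 727 ≥ 663 (meets minimum)
LTV: 115,500 ÷ 169,500 = 68.1%, within 95% cap
Employment 57 ≥ 24 months
Total monthly debts = (235 + 975 + 1,540) = 2,750. DTI: 2,750 ÷ 10,900 = 25.2%, within the 41% cap
All requirements met. Score 727 falls in the 695–739 tier → 10.45%.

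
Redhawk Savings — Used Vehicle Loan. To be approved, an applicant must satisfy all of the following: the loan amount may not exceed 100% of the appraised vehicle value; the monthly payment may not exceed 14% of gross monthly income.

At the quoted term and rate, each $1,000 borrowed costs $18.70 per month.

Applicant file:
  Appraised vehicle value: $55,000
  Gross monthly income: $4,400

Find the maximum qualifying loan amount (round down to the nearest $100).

$32,900

Payment cap: 14% × $4,400 = $616/month.
At $18.70 per $1,000, that supports 616/18.70 × 1,000 ≈ $32,941 → $32,900.
LTV cap: 100% × $55,000 = $55,000 → $55,000.
Binding constraint: payment-to-income.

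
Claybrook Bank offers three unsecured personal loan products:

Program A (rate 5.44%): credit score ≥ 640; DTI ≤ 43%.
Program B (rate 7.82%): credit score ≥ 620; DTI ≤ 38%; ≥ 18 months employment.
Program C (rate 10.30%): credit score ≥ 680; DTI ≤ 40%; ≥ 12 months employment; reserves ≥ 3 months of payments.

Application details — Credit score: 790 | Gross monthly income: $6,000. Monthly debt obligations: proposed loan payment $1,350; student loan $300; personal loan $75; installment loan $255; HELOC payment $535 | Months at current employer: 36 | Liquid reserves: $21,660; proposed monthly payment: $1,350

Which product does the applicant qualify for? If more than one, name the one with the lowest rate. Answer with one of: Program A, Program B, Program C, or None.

Total debts = (1,350 + 300 + 75 + 255 + 535) = 2,515; DTI = 2,515/6,000 = 41.9%.
Reserves = 21,660/1,350 = 16.0 months.
Program A: score 790 ≥ 640; DTI 41.9% ≤ 43% → qualifies.
Program B: score 790 ≥ 620; DTI 41.9% > 38%; employment 36 ≥ 18 mo → does not qualify.
Program C: score 790 ≥ 680; DTI 41.9% > 40%; employment 36 ≥ 12 mo; reserves 16.0 ≥ 3 mo → does not qualify.

Program A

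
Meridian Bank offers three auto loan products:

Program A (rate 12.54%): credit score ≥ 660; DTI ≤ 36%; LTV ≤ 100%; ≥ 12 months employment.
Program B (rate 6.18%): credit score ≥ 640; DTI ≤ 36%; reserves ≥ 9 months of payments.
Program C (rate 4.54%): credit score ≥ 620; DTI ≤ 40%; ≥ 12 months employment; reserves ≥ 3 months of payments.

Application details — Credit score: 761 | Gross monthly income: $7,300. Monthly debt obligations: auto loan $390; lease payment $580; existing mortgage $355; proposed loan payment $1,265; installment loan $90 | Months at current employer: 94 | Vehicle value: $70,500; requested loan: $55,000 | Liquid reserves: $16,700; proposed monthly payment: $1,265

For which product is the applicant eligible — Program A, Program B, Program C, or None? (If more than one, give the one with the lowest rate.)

Program C

Total debts = (390 + 580 + 355 + 1,265 + 90) = 2,680; DTI = 2,680/7,300 = 36.7%.
LTV = 55,000/70,500 = 78%.
Reserves = 16,700/1,265 = 13.2 months.
Program A: score 761 ≥ 660; DTI 36.7% > 36%; LTV 78% ≤ 100%; employment 94 ≥ 12 mo → does not qualify.
Program B: score 761 ≥ 640; DTI 36.7% > 36%; reserves 13.2 ≥ 9 mo → does not qualify.
Program C: score 761 ≥ 620; DTI 36.7% ≤ 40%; employment 94 ≥ 12 mo; reserves 13.2 ≥ 3 mo → qualifies.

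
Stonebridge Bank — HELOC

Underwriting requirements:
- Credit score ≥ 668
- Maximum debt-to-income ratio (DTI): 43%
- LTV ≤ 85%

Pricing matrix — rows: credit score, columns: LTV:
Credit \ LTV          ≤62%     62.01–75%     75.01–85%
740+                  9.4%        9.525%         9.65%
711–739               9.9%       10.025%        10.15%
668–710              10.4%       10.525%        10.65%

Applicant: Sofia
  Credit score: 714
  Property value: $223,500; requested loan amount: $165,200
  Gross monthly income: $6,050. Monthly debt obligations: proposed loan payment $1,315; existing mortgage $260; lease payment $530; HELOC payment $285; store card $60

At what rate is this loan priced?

10.025%

Credit score 714 ≥ 668; Total monthly debts = (1,315 + 260 + 530 + 285 + 60) = 2,450. Debt-to-income = 2,450/6,050 = 40.5% — meets 43% limit
Loan-to-value = 165,200/223,500 = 73.9% — pass (85% max)
Score 714 is in the 711–739 band; LTV 73.9% is in the 62.01–75% band → 10.025%.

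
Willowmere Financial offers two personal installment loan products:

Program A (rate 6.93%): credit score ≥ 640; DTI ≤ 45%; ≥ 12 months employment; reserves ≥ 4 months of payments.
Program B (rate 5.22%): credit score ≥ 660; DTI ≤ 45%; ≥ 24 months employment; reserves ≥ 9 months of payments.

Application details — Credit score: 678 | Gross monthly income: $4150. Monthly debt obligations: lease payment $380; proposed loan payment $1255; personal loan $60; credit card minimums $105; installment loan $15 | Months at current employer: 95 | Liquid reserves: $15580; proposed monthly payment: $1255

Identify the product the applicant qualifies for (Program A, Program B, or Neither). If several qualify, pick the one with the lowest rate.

Total debts = (380 + 1,255 + 60 + 105 + 15) = 1,815; DTI = 1,815/4,150 = 43.7%.
Reserves = 15,580/1,255 = 12.4 months.
Program A: score 678 ≥ 640; DTI 43.7% ≤ 45%; employment 95 ≥ 12 mo; reserves 12.4 ≥ 4 mo → qualifies.
Program B: score 678 ≥ 660; DTI 43.7% ≤ 45%; employment 95 ≥ 24 mo; reserves 12.4 ≥ 9 mo → qualifies.
Qualifying: Program A, Program B. Lowest rate is 5.22% → Program B.

Program B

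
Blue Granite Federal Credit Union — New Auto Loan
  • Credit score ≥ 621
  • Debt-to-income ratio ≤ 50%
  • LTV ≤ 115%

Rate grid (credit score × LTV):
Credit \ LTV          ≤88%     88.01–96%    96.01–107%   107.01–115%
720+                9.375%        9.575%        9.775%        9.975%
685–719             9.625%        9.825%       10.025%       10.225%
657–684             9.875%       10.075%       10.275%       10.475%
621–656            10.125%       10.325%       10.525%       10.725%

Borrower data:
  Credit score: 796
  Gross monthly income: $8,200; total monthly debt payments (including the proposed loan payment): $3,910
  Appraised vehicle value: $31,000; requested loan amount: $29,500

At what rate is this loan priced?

Credit score 796 ≥ 621; Debt-to-income = 3,910/8,200 = 47.7% — meets 50% limit
LTV = 29,500/31,000 = 95.2% ≤ 115%
Score 796 is in the 720+ band; LTV 95.2% is in the 88.01–96% band → 9.575%.

9.575%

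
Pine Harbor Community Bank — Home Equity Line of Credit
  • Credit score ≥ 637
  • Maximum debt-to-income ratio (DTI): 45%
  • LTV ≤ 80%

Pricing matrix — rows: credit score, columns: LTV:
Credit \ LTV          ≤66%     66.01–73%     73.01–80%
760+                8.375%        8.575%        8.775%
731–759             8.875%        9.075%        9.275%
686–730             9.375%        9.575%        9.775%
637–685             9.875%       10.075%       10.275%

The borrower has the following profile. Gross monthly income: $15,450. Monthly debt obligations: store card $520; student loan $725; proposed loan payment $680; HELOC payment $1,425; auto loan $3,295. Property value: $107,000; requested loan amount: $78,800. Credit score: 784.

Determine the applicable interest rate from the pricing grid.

8.775%

Credit score 784 ≥ 637; Total monthly debts = (520 + 725 + 680 + 1,425 + 3,295) = 6,645. DTI: 6,645 ÷ 15,450 = 43%, within the 45% cap
Loan-to-value = 78,800/107,000 = 73.6% — pass (80% max)
Credit 784 → row 760+; LTV 73.6% → column 73.01–80%. Grid cell → 8.775%.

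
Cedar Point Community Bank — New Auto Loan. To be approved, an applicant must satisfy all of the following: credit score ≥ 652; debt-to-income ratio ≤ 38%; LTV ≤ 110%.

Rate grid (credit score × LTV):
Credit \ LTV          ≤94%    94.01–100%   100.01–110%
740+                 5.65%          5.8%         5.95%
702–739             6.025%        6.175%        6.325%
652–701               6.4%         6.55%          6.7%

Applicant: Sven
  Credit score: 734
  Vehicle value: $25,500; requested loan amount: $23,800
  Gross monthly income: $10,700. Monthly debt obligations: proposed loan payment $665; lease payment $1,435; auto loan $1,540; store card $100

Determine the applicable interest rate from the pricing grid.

6.025%

Credit score 734 ≥ 652; Total monthly debts = (665 + 1,435 + 1,540 + 100) = 3,740. DTI: 3,740 ÷ 10,700 = 35%, within the 38% cap
LTV = 23,800/25,500 = 93.3% ≤ 110%
Row: 734 falls in 702–739. Column: 93.3% falls in ≤94%. Rate = 6.025%.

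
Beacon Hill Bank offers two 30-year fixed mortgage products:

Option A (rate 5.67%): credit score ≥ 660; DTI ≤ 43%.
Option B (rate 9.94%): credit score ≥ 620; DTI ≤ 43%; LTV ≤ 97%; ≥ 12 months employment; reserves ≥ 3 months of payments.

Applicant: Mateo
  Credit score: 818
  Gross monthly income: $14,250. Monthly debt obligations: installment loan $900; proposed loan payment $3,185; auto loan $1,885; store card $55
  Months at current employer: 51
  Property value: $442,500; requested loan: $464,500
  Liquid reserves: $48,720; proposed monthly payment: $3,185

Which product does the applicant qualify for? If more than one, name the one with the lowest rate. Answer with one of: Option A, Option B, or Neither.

Option A

Total debts = (900 + 3,185 + 1,885 + 55) = 6,025; DTI = 6,025/14,250 = 42.3%.
LTV = 464,500/442,500 = 105%.
Reserves = 48,720/3,185 = 15.3 months.
Option A: score 818 ≥ 660; DTI 42.3% ≤ 43% → qualifies.
Option B: score 818 ≥ 620; DTI 42.3% ≤ 43%; LTV 105% > 97%; employment 51 ≥ 12 mo; reserves 15.3 ≥ 3 mo → does not qualify.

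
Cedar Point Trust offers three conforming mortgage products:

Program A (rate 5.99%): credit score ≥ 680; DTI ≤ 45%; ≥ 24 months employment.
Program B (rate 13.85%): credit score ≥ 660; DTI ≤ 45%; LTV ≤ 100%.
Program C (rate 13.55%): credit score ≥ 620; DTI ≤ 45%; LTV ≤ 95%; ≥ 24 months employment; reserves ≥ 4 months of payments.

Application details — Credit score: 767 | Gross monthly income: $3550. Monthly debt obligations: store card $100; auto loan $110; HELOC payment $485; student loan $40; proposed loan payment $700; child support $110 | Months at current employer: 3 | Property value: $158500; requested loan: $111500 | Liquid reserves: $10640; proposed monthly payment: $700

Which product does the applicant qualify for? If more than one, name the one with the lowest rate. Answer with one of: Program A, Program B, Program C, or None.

Program B

Total debts = (100 + 110 + 485 + 40 + 700 + 110) = 1,545; DTI = 1,545/3,550 = 43.5%.
LTV = 111,500/158,500 = 70.3%.
Reserves = 10,640/700 = 15.2 months.
Program A: score 767 ≥ 680; DTI 43.5% ≤ 45%; employment 3 < 24 mo → does not qualify.
Program B: score 767 ≥ 660; DTI 43.5% ≤ 45%; LTV 70.3% ≤ 100% → qualifies.
Program C: score 767 ≥ 620; DTI 43.5% ≤ 45%; LTV 70.3% ≤ 95%; employment 3 < 24 mo; reserves 15.2 ≥ 4 mo → does not qualify.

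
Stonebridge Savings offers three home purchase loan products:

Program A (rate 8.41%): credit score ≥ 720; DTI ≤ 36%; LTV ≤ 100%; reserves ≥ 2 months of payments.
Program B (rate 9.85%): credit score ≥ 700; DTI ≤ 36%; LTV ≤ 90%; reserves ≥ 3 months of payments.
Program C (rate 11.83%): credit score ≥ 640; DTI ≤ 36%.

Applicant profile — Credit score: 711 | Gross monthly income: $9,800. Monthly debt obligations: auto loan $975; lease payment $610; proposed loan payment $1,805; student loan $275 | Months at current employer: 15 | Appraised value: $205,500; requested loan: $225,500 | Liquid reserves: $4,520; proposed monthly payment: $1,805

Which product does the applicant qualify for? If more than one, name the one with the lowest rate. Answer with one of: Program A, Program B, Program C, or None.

None

Total debts = (975 + 610 + 1,805 + 275) = 3,665; DTI = 3,665/9,800 = 37.4%.
LTV = 225,500/205,500 = 109.7%.
Reserves = 4,520/1,805 = 2.5 months.
Program A: score 711 < 720; DTI 37.4% > 36%; LTV 109.7% > 100%; reserves 2.5 ≥ 2 mo → does not qualify.
Program B: score 711 ≥ 700; DTI 37.4% > 36%; LTV 109.7% > 90%; reserves 2.5 < 3 mo → does not qualify.
Program C: score 711 ≥ 640; DTI 37.4% > 36% → does not qualify.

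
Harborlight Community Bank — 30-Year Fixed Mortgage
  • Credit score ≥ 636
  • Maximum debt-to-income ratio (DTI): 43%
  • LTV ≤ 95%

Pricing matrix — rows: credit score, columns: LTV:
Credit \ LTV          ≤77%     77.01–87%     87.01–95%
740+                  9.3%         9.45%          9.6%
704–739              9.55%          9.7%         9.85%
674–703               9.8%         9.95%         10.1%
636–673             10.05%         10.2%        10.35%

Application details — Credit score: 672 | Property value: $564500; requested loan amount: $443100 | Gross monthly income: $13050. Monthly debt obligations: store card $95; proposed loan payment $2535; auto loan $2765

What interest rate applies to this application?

10.2%

Credit score 672 ≥ 636; Total monthly debts = (95 + 2,535 + 2,765) = 5,395. Debt-to-income = 5,395/13,050 = 41.3% — meets 43% limit
LTV = 443,100/564,500 = 78.5% ≤ 95%
Score 672 is in the 636–673 band; LTV 78.5% is in the 77.01–87% band → 10.2%.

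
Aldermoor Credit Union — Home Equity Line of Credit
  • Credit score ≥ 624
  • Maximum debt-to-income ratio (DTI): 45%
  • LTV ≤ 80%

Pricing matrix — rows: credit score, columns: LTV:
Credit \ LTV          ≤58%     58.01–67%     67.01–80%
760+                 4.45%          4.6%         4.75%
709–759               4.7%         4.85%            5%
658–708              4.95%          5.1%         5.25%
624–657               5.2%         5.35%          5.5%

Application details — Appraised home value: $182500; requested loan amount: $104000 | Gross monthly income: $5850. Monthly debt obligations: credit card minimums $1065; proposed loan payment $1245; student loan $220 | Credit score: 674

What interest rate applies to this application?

Credit score 674 ≥ 624; Total monthly debts = (1,065 + 1,245 + 220) = 2,530. DTI = 2,530/5,850 = 43.2% ≤ 45%
LTV = 104,000/182,500 = 57% ≤ 80%
Score 674 is in the 658–708 band; LTV 57% is in the ≤58% band → 4.95%.

4.95%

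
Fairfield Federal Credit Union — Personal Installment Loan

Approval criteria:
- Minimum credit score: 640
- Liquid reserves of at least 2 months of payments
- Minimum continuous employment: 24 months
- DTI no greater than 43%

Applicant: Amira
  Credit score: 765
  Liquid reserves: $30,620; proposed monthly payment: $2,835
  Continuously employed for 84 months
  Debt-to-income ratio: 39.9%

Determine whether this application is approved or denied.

Credit score 765 ≥ 640 (meets)
Reserves = 30,620/2,835 = 10.8 months ≥ 2
Employment 84 ≥ 24 months
Debt-to-income 39.9% vs 43% cap — pass
All criteria satisfied.

Approved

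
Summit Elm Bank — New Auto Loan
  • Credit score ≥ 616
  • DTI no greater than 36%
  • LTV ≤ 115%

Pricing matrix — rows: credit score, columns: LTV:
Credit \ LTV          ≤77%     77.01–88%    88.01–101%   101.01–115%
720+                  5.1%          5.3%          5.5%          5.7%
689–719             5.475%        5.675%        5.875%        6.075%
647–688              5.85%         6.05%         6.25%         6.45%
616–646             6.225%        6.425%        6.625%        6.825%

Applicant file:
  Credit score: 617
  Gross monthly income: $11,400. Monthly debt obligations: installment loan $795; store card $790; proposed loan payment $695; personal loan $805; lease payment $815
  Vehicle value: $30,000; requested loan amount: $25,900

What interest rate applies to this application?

6.425%

Credit score 617 ≥ 616; Total monthly debts = (795 + 790 + 695 + 805 + 815) = 3,900. DTI: 3,900 ÷ 11,400 = 34.2%, within the 36% cap
LTV = 25,900/30,000 = 86.3% ≤ 115%
Row: 617 falls in 616–646. Column: 86.3% falls in 77.01–88%. Rate = 6.425%.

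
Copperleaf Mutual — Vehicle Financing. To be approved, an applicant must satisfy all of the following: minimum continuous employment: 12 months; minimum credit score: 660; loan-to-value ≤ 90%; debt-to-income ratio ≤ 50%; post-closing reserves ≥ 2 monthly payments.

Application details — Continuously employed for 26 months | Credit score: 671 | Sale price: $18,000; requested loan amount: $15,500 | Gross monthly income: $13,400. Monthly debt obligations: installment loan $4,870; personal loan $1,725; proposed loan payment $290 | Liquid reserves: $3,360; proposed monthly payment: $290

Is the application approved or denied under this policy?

Employment 26 ≥ 12 months
Credit score 671 ≥ 660 (meets)
Loan-to-value = 15,500/18,000 = 86.1% — pass (90% max)
Total monthly debts = (4,870 + 1,725 + 290) = 6,885. DTI = 6,885/13,400 = 51.4% > 50%
Liquid reserves cover 3,360/290 = 11.6 months — ≥ 2 required
Fails on DTI.

Denied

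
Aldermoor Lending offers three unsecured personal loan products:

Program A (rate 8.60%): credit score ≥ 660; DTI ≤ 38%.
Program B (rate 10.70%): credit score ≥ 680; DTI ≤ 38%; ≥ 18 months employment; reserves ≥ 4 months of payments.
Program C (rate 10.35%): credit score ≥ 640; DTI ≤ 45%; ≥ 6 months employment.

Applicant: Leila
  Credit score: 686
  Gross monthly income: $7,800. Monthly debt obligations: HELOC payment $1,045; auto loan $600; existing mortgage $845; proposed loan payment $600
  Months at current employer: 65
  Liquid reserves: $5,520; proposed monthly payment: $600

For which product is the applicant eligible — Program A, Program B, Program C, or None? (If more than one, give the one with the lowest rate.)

Total debts = (1,045 + 600 + 845 + 600) = 3,090; DTI = 3,090/7,800 = 39.6%.
Reserves = 5,520/600 = 9.2 months.
Program A: score 686 ≥ 660; DTI 39.6% > 38% → does not qualify.
Program B: score 686 ≥ 680; DTI 39.6% > 38%; employment 65 ≥ 18 mo; reserves 9.2 ≥ 4 mo → does not qualify.
Program C: score 686 ≥ 640; DTI 39.6% ≤ 45%; employment 65 ≥ 6 mo → qualifies.

Program C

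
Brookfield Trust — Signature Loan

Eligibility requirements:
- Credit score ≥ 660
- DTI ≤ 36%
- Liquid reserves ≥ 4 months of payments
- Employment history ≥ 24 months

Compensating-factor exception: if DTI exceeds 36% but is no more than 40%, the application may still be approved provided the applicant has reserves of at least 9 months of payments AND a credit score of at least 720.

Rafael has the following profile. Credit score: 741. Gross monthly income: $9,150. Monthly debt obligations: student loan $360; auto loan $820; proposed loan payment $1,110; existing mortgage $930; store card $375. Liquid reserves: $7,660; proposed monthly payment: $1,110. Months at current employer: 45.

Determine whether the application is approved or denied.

Credit score 741 ≥ 660 (meets base)
Total debts = (360 + 820 + 1,110 + 930 + 375) = 3,595. DTI = 3,595/9,150 = 39.3% > 36% — standard DTI limit exceeded.
Liquid reserves cover 7,660/1,110 = 6.9 months — ≥ 4 required
Employment 45 ≥ 24 months
39.3% falls in the override range (36%–40%), so the compensating-factor test applies.
Override check — reserves: 6.9 mo (short of 9); score: 741 (ok).
Compensating-factor requirement not fully met.

Denied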